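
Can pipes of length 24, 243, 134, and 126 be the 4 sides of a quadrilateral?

A quadrilateral exists iff every side is shorter than the sum of the others — equivalently, the longest side is less than the sum of the rest.
Longest side 243 < 284 (sum of the remaining 3), so yes.

Yes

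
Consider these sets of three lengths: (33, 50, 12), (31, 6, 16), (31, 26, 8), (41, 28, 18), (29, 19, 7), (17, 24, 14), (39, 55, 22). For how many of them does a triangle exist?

(12,33,50): 12+33 ≤ 50 → not valid
(6,16,31): 6+16 ≤ 31 → not valid
(8,26,31): 8+26 > 31 → valid
(18,28,41): 18+28 > 41 → valid
(7,19,29): 7+19 ≤ 29 → not valid
(14,17,24): 14+17 > 24 → valid
(22,39,55): 22+39 > 55 → valid
4 of the 7 triples form a triangle.

4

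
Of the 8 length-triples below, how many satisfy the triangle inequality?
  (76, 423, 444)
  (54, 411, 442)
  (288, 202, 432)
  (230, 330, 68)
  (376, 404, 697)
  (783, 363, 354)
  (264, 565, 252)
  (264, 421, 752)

4

(76,423,444): 76+423 > 444 → valid
(54,411,442): 54+411 > 442 → valid
(202,288,432): 202+288 > 432 → valid
(68,230,330): 68+230 ≤ 330 → not valid
(376,404,697): 376+404 > 697 → valid
(354,363,783): 354+363 ≤ 783 → not valid
(252,264,565): 252+264 ≤ 565 → not valid
(264,421,752): 264+421 ≤ 752 → not valid
4 of the 8 triples form a triangle.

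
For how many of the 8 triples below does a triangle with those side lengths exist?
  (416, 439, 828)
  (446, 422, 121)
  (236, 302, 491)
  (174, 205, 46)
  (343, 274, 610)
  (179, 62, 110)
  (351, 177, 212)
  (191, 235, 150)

7

(416,439,828): 416+439 > 828 → valid
(121,422,446): 121+422 > 446 → valid
(236,302,491): 236+302 > 491 → valid
(46,174,205): 46+174 > 205 → valid
(274,343,610): 274+343 > 610 → valid
(62,110,179): 62+110 ≤ 179 → not valid
(177,212,351): 177+212 > 351 → valid
(150,191,235): 150+191 > 235 → valid
7 of the 8 triples form a triangle.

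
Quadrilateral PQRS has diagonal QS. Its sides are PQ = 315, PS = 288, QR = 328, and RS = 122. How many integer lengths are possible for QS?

243

From triangle PQS: 27 < QS < 603.
From triangle RQS: 206 < QS < 450.
Intersection: 206 < QS < 450, so integers 207 through 449: 243 values.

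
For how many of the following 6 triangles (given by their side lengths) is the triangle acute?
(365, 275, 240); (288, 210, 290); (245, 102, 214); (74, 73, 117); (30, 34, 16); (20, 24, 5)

(365,275,240): 240²+275² = 133225 = 365² → right
(288,210,290): 210²+288² = 127044 > 84100 = 290² → acute
(245,102,214): 102²+214² = 56200 < 60025 = 245² → obtuse
(74,73,117): 73²+74² = 10805 < 13689 = 117² → obtuse
(30,34,16): 16²+30² = 1156 = 34² → right
(20,24,5): 5²+20² = 425 < 576 = 24² → obtuse
1 of the 6 is acute.

1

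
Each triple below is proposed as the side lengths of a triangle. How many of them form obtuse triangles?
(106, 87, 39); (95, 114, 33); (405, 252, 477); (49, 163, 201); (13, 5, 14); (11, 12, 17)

5

(106,87,39): 39²+87² = 9090 < 11236 = 106² → obtuse
(95,114,33): 33²+95² = 10114 < 12996 = 114² → obtuse
(405,252,477): 252²+405² = 227529 = 477² → right
(49,163,201): 49²+163² = 28970 < 40401 = 201² → obtuse
(13,5,14): 5²+13² = 194 < 196 = 14² → obtuse
(11,12,17): 11²+12² = 265 < 289 = 17² → obtuse
5 of the 6 are obtuse.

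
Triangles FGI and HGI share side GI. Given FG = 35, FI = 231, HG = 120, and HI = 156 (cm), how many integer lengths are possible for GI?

From triangle FGI: 196 < GI < 266.
From triangle HGI: 36 < GI < 276.
Intersection: 196 < GI < 266, so integers 197 through 265: 69 values.

69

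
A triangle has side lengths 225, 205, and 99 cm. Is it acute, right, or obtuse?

Compare the square of the longest side to the sum of squares of the other two: 99² + 205² = 51826 > 50625 = 225².

acute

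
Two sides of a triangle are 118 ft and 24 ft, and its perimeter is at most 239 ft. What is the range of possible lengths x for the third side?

94 < x ≤ 97 ft

Triangle inequality alone gives 94 < x < 142.
The perimeter condition gives x ≤ 239 − 118 − 24 = 97.
Intersecting the two: 94 < x ≤ 97.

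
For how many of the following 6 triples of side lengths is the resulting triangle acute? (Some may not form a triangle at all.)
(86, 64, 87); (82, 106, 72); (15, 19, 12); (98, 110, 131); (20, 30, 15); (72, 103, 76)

5

(86,64,87): 64²+86² = 11492 > 7569 = 87² → acute
(82,106,72): 72²+82² = 11908 > 11236 = 106² → acute
(15,19,12): 12²+15² = 369 > 361 = 19² → acute
(98,110,131): 98²+110² = 21704 > 17161 = 131² → acute
(20,30,15): 15²+20² = 625 < 900 = 30² → obtuse
(72,103,76): 72²+76² = 10960 > 10609 = 103² → acute
5 of the 6 are acute.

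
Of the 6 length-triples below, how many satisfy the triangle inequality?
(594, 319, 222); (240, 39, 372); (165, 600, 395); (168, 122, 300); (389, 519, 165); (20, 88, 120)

(222,319,594): 222+319 ≤ 594 → not valid
(39,240,372): 39+240 ≤ 372 → not valid
(165,395,600): 165+395 ≤ 600 → not valid
(122,168,300): 122+168 ≤ 300 → not valid
(165,389,519): 165+389 > 519 → valid
(20,88,120): 20+88 ≤ 120 → not valid
1 of the 6 triples forms a triangle.

1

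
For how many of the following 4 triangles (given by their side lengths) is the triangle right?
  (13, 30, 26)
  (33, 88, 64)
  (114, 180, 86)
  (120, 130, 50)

(13,30,26): 13²+26² = 845 < 900 = 30² → obtuse
(33,88,64): 33²+64² = 5185 < 7744 = 88² → obtuse
(114,180,86): 86²+114² = 20392 < 32400 = 180² → obtuse
(120,130,50): 50²+120² = 16900 = 130² → right
1 of the 4 is right.

1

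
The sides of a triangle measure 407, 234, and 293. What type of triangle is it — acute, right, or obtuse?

Compare the square of the longest side to the sum of squares of the other two: 234² + 293² = 140605 < 165649 = 407².

obtuse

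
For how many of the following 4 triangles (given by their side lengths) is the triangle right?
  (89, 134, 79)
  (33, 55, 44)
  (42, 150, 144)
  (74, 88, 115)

(89,134,79): 79²+89² = 14162 < 17956 = 134² → obtuse
(33,55,44): 33²+44² = 3025 = 55² → right
(42,150,144): 42²+144² = 22500 = 150² → right
(74,88,115): 74²+88² = 13220 < 13225 = 115² → obtuse
2 of the 4 are right.

2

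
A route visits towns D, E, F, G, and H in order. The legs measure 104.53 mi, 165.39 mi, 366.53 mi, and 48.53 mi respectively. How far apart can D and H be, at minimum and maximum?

48.08 ≤ DH ≤ 684.98 mi

The maximum is all hops collinear in one direction: 104.53 + 165.39 + 366.53 + 48.53 = 684.98.
The longest hop is 366.53; the others sum to 318.45. Folding the others back against it leaves at least 366.53 − 318.45 = 48.08.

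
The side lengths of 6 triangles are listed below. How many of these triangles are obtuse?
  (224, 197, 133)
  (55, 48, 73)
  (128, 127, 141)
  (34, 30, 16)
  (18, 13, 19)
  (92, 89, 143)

1

(224,197,133): 133²+197² = 56498 > 50176 = 224² → acute
(55,48,73): 48²+55² = 5329 = 73² → right
(128,127,141): 127²+128² = 32513 > 19881 = 141² → acute
(34,30,16): 16²+30² = 1156 = 34² → right
(18,13,19): 13²+18² = 493 > 361 = 19² → acute
(92,89,143): 89²+92² = 16385 < 20449 = 143² → obtuse
1 of the 6 is obtuse.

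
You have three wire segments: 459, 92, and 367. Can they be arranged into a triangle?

The two shorter sides sum to 459, exactly equal to the longest side 459.
That gives only a degenerate (flat) triangle — the inequality must be strict.

No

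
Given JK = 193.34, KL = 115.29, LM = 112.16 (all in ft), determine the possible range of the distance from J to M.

0 ≤ JM ≤ 420.79 ft

The maximum is all hops collinear in one direction: 193.34 + 115.29 + 112.16 = 420.79.
The longest hop is 193.34; the others sum to 227.45. Since 193.34 ≤ 227.45, the path can fold back on itself completely, so the minimum distance is 0.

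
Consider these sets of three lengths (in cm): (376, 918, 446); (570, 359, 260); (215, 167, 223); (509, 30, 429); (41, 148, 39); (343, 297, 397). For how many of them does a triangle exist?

(376,446,918): 376+446 ≤ 918 → not valid
(260,359,570): 260+359 > 570 → valid
(167,215,223): 167+215 > 223 → valid
(30,429,509): 30+429 ≤ 509 → not valid
(39,41,148): 39+41 ≤ 148 → not valid
(297,343,397): 297+343 > 397 → valid
3 of the 6 triples form a triangle.

3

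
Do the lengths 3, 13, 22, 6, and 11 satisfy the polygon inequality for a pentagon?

A pentagon exists iff every side is shorter than the sum of the others — equivalently, the longest side is less than the sum of the rest.
Longest side 22 < 33 (sum of the remaining 4), so yes.

Yes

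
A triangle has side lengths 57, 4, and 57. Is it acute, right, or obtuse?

Compare the square of the longest side to the sum of squares of the other two: 4² + 57² = 3265 > 3249 = 57².

acute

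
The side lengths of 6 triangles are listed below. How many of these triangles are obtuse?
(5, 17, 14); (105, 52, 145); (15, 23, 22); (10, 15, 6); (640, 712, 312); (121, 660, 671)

3

(5,17,14): 5²+14² = 221 < 289 = 17² → obtuse
(105,52,145): 52²+105² = 13729 < 21025 = 145² → obtuse
(15,23,22): 15²+22² = 709 > 529 = 23² → acute
(10,15,6): 6²+10² = 136 < 225 = 15² → obtuse
(640,712,312): 312²+640² = 506944 = 712² → right
(121,660,671): 121²+660² = 450241 = 671² → right
3 of the 6 are obtuse.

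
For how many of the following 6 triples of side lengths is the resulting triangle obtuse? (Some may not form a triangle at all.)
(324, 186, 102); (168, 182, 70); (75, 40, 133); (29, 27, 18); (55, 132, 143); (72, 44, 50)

1

(324,186,102): 102+186 ≤ 324, not a triangle
(168,182,70): 70²+168² = 33124 = 182² → right
(75,40,133): 40+75 ≤ 133, not a triangle
(29,27,18): 18²+27² = 1053 > 841 = 29² → acute
(55,132,143): 55²+132² = 20449 = 143² → right
(72,44,50): 44²+50² = 4436 < 5184 = 72² → obtuse
1 of the 6 is obtuse.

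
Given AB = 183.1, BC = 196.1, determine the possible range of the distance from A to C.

13.0 ≤ AC ≤ 379.2

By the triangle inequality, |183.1 − 196.1| ≤ AC ≤ 183.1 + 196.1.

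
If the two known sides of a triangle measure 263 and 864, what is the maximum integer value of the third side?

1126

The third side must be strictly less than 263 + 864 = 1127.
The largest integer below 1127 is 1126.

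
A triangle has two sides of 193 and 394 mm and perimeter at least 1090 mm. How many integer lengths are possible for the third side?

Triangle inequality: 201 < x < 587. Perimeter ≥ 1090 gives x ≥ 1090 − 193 − 394 = 503.
So 503 ≤ x < 587; integers 503 through 586: 84 values.

84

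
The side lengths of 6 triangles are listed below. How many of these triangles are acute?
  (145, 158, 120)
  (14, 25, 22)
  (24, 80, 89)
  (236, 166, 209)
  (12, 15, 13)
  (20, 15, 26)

4

(145,158,120): 120²+145² = 35425 > 24964 = 158² → acute
(14,25,22): 14²+22² = 680 > 625 = 25² → acute
(24,80,89): 24²+80² = 6976 < 7921 = 89² → obtuse
(236,166,209): 166²+209² = 71237 > 55696 = 236² → acute
(12,15,13): 12²+13² = 313 > 225 = 15² → acute
(20,15,26): 15²+20² = 625 < 676 = 26² → obtuse
4 of the 6 are acute.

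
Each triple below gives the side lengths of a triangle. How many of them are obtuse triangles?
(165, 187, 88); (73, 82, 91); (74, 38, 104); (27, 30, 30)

1

(165,187,88): 88²+165² = 34969 = 187² → right
(73,82,91): 73²+82² = 12053 > 8281 = 91² → acute
(74,38,104): 38²+74² = 6920 < 10816 = 104² → obtuse
(27,30,30): 27²+30² = 1629 > 900 = 30² → acute
1 of the 4 is obtuse.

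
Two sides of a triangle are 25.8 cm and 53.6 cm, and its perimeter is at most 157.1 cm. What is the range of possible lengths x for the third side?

27.8 < x ≤ 77.7 cm

Triangle inequality alone gives 27.8 < x < 79.4.
The perimeter condition gives x ≤ 157.1 − 25.8 − 53.6 = 77.7.
Intersecting the two: 27.8 < x ≤ 77.7.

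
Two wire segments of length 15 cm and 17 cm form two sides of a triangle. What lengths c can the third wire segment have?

By the triangle inequality, c must be less than 15 + 17 = 32 and greater than |15 − 17| = 2.

2 < c < 32 (cm)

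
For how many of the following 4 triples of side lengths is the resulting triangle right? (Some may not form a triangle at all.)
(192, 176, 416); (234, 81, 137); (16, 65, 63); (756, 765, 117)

(192,176,416): 176+192 ≤ 416, not a triangle
(234,81,137): 81+137 ≤ 234, not a triangle
(16,65,63): 16²+63² = 4225 = 65² → right
(756,765,117): 117²+756² = 585225 = 765² → right
2 of the 4 are right.

2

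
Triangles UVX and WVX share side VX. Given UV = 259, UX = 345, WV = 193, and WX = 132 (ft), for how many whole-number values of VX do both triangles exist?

238

From triangle UVX: 86 < VX < 604.
From triangle WVX: 61 < VX < 325.
Intersection: 86 < VX < 325, so integers 87 through 324: 238 values.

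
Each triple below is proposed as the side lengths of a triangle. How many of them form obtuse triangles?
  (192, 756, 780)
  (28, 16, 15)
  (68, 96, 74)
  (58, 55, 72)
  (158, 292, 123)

1

(192,756,780): 192²+756² = 608400 = 780² → right
(28,16,15): 15²+16² = 481 < 784 = 28² → obtuse
(68,96,74): 68²+74² = 10100 > 9216 = 96² → acute
(58,55,72): 55²+58² = 6389 > 5184 = 72² → acute
(158,292,123): 123+158 ≤ 292, not a triangle
1 of the 5 is obtuse.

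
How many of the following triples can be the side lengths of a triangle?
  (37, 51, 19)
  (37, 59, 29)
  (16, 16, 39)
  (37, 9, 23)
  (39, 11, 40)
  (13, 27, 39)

4

(19,37,51): 19+37 > 51 → valid
(29,37,59): 29+37 > 59 → valid
(16,16,39): 16+16 ≤ 39 → not valid
(9,23,37): 9+23 ≤ 37 → not valid
(11,39,40): 11+39 > 40 → valid
(13,27,39): 13+27 > 39 → valid
4 of the 6 triples form a triangle.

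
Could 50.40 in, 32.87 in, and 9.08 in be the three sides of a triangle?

The longest side is 50.40, but the other two sum to only 41.95.
41.95 < 50.40, so the triangle inequality fails.

No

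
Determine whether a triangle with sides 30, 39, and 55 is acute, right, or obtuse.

Compare the square of the longest side to the sum of squares of the other two: 30² + 39² = 2421 < 3025 = 55².

obtuse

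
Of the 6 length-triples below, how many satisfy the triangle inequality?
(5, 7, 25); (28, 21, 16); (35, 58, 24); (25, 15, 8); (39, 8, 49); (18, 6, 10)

(5,7,25): 5+7 ≤ 25 → not valid
(16,21,28): 16+21 > 28 → valid
(24,35,58): 24+35 > 58 → valid
(8,15,25): 8+15 ≤ 25 → not valid
(8,39,49): 8+39 ≤ 49 → not valid
(6,10,18): 6+10 ≤ 18 → not valid
2 of the 6 triples form a triangle.

2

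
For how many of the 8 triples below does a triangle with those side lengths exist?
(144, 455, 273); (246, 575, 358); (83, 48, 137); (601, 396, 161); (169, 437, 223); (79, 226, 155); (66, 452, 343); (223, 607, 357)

2

(144,273,455): 144+273 ≤ 455 → not valid
(246,358,575): 246+358 > 575 → valid
(48,83,137): 48+83 ≤ 137 → not valid
(161,396,601): 161+396 ≤ 601 → not valid
(169,223,437): 169+223 ≤ 437 → not valid
(79,155,226): 79+155 > 226 → valid
(66,343,452): 66+343 ≤ 452 → not valid
(223,357,607): 223+357 ≤ 607 → not valid
2 of the 8 triples form a triangle.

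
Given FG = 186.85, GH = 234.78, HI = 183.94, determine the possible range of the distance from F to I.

0 ≤ FI ≤ 605.57

The maximum is all hops collinear in one direction: 186.85 + 234.78 + 183.94 = 605.57.
The longest hop is 234.78; the others sum to 370.79. Since 234.78 ≤ 370.79, the path can fold back on itself completely, so the minimum distance is 0.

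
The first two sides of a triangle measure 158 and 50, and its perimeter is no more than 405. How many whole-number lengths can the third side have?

89

Triangle inequality: 108 < x < 208. Perimeter ≤ 405 gives x ≤ 405 − 158 − 50 = 197.
So 108 < x ≤ 197; integers 109 through 197: 89 values.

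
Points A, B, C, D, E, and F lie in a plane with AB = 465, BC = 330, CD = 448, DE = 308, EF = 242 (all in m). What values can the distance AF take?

The maximum is all hops collinear in one direction: 465 + 330 + 448 + 308 + 242 = 1793.
The longest hop is 465; the others sum to 1328. Since 465 ≤ 1328, the path can fold back on itself completely, so the minimum distance is 0.

0 ≤ AF ≤ 1793 m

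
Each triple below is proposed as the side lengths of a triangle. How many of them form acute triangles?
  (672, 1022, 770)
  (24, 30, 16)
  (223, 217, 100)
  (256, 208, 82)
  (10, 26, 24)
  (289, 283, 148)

(672,1022,770): 672²+770² = 1044484 = 1022² → right
(24,30,16): 16²+24² = 832 < 900 = 30² → obtuse
(223,217,100): 100²+217² = 57089 > 49729 = 223² → acute
(256,208,82): 82²+208² = 49988 < 65536 = 256² → obtuse
(10,26,24): 10²+24² = 676 = 26² → right
(289,283,148): 148²+283² = 101993 > 83521 = 289² → acute
2 of the 6 are acute.

2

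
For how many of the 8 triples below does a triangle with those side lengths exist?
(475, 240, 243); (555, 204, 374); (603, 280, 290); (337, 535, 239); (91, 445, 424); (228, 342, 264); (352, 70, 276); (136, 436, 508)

(240,243,475): 240+243 > 475 → valid
(204,374,555): 204+374 > 555 → valid
(280,290,603): 280+290 ≤ 603 → not valid
(239,337,535): 239+337 > 535 → valid
(91,424,445): 91+424 > 445 → valid
(228,264,342): 228+264 > 342 → valid
(70,276,352): 70+276 ≤ 352 → not valid
(136,436,508): 136+436 > 508 → valid
6 of the 8 triples form a triangle.

6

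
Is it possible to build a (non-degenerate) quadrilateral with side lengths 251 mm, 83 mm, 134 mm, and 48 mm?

Yes

A quadrilateral exists iff every side is shorter than the sum of the others — equivalently, the longest side is less than the sum of the rest.
Longest side 251 < 265 (sum of the remaining 3), so yes.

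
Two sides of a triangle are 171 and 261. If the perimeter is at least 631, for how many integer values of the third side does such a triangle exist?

233

Triangle inequality: 90 < x < 432. Perimeter ≥ 631 gives x ≥ 631 − 171 − 261 = 199.
So 199 ≤ x < 432; integers 199 through 431: 233 values.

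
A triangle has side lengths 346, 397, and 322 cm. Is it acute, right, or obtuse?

Compare the square of the longest side to the sum of squares of the other two: 322² + 346² = 223400 > 157609 = 397².

acute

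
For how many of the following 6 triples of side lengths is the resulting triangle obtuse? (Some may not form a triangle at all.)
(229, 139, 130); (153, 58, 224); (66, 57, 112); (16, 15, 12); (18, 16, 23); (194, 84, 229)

3

(229,139,130): 130²+139² = 36221 < 52441 = 229² → obtuse
(153,58,224): 58+153 ≤ 224, not a triangle
(66,57,112): 57²+66² = 7605 < 12544 = 112² → obtuse
(16,15,12): 12²+15² = 369 > 256 = 16² → acute
(18,16,23): 16²+18² = 580 > 529 = 23² → acute
(194,84,229): 84²+194² = 44692 < 52441 = 229² → obtuse
3 of the 6 are obtuse.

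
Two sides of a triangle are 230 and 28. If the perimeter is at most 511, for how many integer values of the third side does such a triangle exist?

51

Triangle inequality: 202 < x < 258. Perimeter ≤ 511 gives x ≤ 511 − 230 − 28 = 253.
So 202 < x ≤ 253; integers 203 through 253: 51 values.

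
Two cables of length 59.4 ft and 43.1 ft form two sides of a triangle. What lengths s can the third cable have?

By the triangle inequality, s must be less than 59.4 + 43.1 = 102.5 and greater than |59.4 − 43.1| = 16.3.

16.3 < s < 102.5 (ft)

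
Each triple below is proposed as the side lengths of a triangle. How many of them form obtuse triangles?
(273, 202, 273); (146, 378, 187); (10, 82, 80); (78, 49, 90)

1

(273,202,273): 202²+273² = 115333 > 74529 = 273² → acute
(146,378,187): 146+187 ≤ 378, not a triangle
(10,82,80): 10²+80² = 6500 < 6724 = 82² → obtuse
(78,49,90): 49²+78² = 8485 > 8100 = 90² → acute
1 of the 4 is obtuse.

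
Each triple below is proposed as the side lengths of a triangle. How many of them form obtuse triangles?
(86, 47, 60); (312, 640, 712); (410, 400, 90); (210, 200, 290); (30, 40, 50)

1

(86,47,60): 47²+60² = 5809 < 7396 = 86² → obtuse
(312,640,712): 312²+640² = 506944 = 712² → right
(410,400,90): 90²+400² = 168100 = 410² → right
(210,200,290): 200²+210² = 84100 = 290² → right
(30,40,50): 30²+40² = 2500 = 50² → right
1 of the 5 is obtuse.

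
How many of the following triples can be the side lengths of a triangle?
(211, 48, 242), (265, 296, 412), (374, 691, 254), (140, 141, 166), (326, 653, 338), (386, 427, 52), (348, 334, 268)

(48,211,242): 48+211 > 242 → valid
(265,296,412): 265+296 > 412 → valid
(254,374,691): 254+374 ≤ 691 → not valid
(140,141,166): 140+141 > 166 → valid
(326,338,653): 326+338 > 653 → valid
(52,386,427): 52+386 > 427 → valid
(268,334,348): 268+334 > 348 → valid
6 of the 7 triples form a triangle.

6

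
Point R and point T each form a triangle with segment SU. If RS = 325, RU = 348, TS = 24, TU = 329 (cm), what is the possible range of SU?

From triangle RSU: |325 − 348| < SU < 325 + 348, i.e. 23 < SU < 673.
From triangle TSU: 305 < SU < 353.
Both must hold, so SU lies in the intersection.

305 < SU < 353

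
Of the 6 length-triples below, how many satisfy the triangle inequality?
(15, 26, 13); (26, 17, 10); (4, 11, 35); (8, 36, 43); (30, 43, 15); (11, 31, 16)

(13,15,26): 13+15 > 26 → valid
(10,17,26): 10+17 > 26 → valid
(4,11,35): 4+11 ≤ 35 → not valid
(8,36,43): 8+36 > 43 → valid
(15,30,43): 15+30 > 43 → valid
(11,16,31): 11+16 ≤ 31 → not valid
4 of the 6 triples form a triangle.

4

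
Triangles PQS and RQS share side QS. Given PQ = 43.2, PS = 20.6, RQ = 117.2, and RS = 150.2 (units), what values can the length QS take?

33.0 < QS < 63.8

From triangle PQS: |43.2 − 20.6| < QS < 43.2 + 20.6, i.e. 22.6 < QS < 63.8.
From triangle RQS: 33.0 < QS < 267.4.
Both must hold, so QS lies in the intersection.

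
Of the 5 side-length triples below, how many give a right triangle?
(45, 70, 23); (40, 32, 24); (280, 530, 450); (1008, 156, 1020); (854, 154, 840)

4

(45,70,23): 23+45 ≤ 70, not a triangle
(40,32,24): 24²+32² = 1600 = 40² → right
(280,530,450): 280²+450² = 280900 = 530² → right
(1008,156,1020): 156²+1008² = 1040400 = 1020² → right
(854,154,840): 154²+840² = 729316 = 854² → right
4 of the 5 are right.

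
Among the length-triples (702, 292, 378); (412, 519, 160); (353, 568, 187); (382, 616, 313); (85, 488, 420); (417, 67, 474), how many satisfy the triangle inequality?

4

(292,378,702): 292+378 ≤ 702 → not valid
(160,412,519): 160+412 > 519 → valid
(187,353,568): 187+353 ≤ 568 → not valid
(313,382,616): 313+382 > 616 → valid
(85,420,488): 85+420 > 488 → valid
(67,417,474): 67+417 > 474 → valid
4 of the 6 triples form a triangle.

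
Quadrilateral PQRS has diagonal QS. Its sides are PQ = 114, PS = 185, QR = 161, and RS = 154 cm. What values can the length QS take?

71 < QS < 299

From triangle PQS: |114 − 185| < QS < 114 + 185, i.e. 71 < QS < 299.
From triangle RQS: 7 < QS < 315.
Both must hold, so QS lies in the intersection.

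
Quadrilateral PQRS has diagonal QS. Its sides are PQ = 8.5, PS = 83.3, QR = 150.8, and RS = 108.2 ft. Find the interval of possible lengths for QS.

From triangle PQS: |8.5 − 83.3| < QS < 8.5 + 83.3, i.e. 74.8 < QS < 91.8.
From triangle RQS: 42.6 < QS < 259.0.
Both must hold, so QS lies in the intersection.

74.8 < QS < 91.8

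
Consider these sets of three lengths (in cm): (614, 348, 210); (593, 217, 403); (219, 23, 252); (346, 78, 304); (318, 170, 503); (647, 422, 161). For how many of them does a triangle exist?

(210,348,614): 210+348 ≤ 614 → not valid
(217,403,593): 217+403 > 593 → valid
(23,219,252): 23+219 ≤ 252 → not valid
(78,304,346): 78+304 > 346 → valid
(170,318,503): 170+318 ≤ 503 → not valid
(161,422,647): 161+422 ≤ 647 → not valid
2 of the 6 triples form a triangle.

2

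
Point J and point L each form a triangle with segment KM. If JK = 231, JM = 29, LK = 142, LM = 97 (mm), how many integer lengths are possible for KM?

From triangle JKM: 202 < KM < 260.
From triangle LKM: 45 < KM < 239.
Intersection: 202 < KM < 239, so integers 203 through 238: 36 values.

36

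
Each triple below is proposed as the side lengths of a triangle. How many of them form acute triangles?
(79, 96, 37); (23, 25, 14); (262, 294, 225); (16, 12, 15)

3

(79,96,37): 37²+79² = 7610 < 9216 = 96² → obtuse
(23,25,14): 14²+23² = 725 > 625 = 25² → acute
(262,294,225): 225²+262² = 119269 > 86436 = 294² → acute
(16,12,15): 12²+15² = 369 > 256 = 16² → acute
3 of the 4 are acute.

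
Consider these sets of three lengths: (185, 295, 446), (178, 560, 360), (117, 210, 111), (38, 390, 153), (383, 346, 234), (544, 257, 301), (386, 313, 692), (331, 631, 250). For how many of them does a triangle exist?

5

(185,295,446): 185+295 > 446 → valid
(178,360,560): 178+360 ≤ 560 → not valid
(111,117,210): 111+117 > 210 → valid
(38,153,390): 38+153 ≤ 390 → not valid
(234,346,383): 234+346 > 383 → valid
(257,301,544): 257+301 > 544 → valid
(313,386,692): 313+386 > 692 → valid
(250,331,631): 250+331 ≤ 631 → not valid
5 of the 8 triples form a triangle.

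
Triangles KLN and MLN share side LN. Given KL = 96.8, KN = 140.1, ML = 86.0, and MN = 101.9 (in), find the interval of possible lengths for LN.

43.3 < LN < 187.9

From triangle KLN: |96.8 − 140.1| < LN < 96.8 + 140.1, i.e. 43.3 < LN < 236.9.
From triangle MLN: 15.9 < LN < 187.9.
Both must hold, so LN lies in the intersection.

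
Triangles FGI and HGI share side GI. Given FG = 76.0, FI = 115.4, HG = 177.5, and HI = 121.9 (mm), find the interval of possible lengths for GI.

From triangle FGI: |76.0 − 115.4| < GI < 76.0 + 115.4, i.e. 39.4 < GI < 191.4.
From triangle HGI: 55.6 < GI < 299.4.
Both must hold, so GI lies in the intersection.

55.6 < GI < 191.4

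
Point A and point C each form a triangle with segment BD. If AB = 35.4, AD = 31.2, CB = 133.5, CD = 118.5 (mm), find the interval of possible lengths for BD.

From triangle ABD: |35.4 − 31.2| < BD < 35.4 + 31.2, i.e. 4.2 < BD < 66.6.
From triangle CBD: 15.0 < BD < 252.0.
Both must hold, so BD lies in the intersection.

15.0 < BD < 66.6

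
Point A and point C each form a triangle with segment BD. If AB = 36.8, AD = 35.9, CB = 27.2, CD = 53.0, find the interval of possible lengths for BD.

From triangle ABD: |36.8 − 35.9| < BD < 36.8 + 35.9, i.e. 0.9 < BD < 72.7.
From triangle CBD: 25.8 < BD < 80.2.
Both must hold, so BD lies in the intersection.

25.8 < BD < 72.7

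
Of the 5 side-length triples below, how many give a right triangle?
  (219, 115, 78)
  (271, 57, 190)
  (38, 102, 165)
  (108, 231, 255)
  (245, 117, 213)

(219,115,78): 78+115 ≤ 219, not a triangle
(271,57,190): 57+190 ≤ 271, not a triangle
(38,102,165): 38+102 ≤ 165, not a triangle
(108,231,255): 108²+231² = 65025 = 255² → right
(245,117,213): 117²+213² = 59058 < 60025 = 245² → obtuse
1 of the 5 is right.

1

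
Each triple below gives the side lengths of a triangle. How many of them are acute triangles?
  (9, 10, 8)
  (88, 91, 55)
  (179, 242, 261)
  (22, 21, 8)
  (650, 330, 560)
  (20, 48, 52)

4

(9,10,8): 8²+9² = 145 > 100 = 10² → acute
(88,91,55): 55²+88² = 10769 > 8281 = 91² → acute
(179,242,261): 179²+242² = 90605 > 68121 = 261² → acute
(22,21,8): 8²+21² = 505 > 484 = 22² → acute
(650,330,560): 330²+560² = 422500 = 650² → right
(20,48,52): 20²+48² = 2704 = 52² → right
4 of the 6 are acute.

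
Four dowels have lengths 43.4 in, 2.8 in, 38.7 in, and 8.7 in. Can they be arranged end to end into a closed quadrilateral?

A quadrilateral exists iff every side is shorter than the sum of the others — equivalently, the longest side is less than the sum of the rest.
Longest side 43.4 < 50.2 (sum of the remaining 3), so yes.

Yes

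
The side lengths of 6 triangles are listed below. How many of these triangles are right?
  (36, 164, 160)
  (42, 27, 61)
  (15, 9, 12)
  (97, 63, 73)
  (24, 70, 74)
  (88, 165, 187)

(36,164,160): 36²+160² = 26896 = 164² → right
(42,27,61): 27²+42² = 2493 < 3721 = 61² → obtuse
(15,9,12): 9²+12² = 225 = 15² → right
(97,63,73): 63²+73² = 9298 < 9409 = 97² → obtuse
(24,70,74): 24²+70² = 5476 = 74² → right
(88,165,187): 88²+165² = 34969 = 187² → right
4 of the 6 are right.

4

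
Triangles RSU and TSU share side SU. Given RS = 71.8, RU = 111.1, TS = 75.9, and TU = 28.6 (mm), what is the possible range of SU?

47.3 < SU < 104.5

From triangle RSU: |71.8 − 111.1| < SU < 71.8 + 111.1, i.e. 39.3 < SU < 182.9.
From triangle TSU: 47.3 < SU < 104.5.
Both must hold, so SU lies in the intersection.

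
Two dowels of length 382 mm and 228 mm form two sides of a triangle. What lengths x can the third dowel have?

154 < x < 610

By the triangle inequality, x must be less than 382 + 228 = 610 and greater than |382 − 228| = 154.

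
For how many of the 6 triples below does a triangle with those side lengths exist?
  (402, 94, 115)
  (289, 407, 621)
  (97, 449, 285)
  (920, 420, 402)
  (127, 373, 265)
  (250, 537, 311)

(94,115,402): 94+115 ≤ 402 → not valid
(289,407,621): 289+407 > 621 → valid
(97,285,449): 97+285 ≤ 449 → not valid
(402,420,920): 402+420 ≤ 920 → not valid
(127,265,373): 127+265 > 373 → valid
(250,311,537): 250+311 > 537 → valid
3 of the 6 triples form a triangle.

3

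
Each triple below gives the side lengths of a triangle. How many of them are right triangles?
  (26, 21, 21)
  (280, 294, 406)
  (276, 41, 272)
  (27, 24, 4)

(26,21,21): 21²+21² = 882 > 676 = 26² → acute
(280,294,406): 280²+294² = 164836 = 406² → right
(276,41,272): 41²+272² = 75665 < 76176 = 276² → obtuse
(27,24,4): 4²+24² = 592 < 729 = 27² → obtuse
1 of the 4 is right.

1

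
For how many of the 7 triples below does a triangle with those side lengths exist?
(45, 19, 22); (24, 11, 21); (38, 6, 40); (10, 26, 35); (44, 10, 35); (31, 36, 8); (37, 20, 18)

6

(19,22,45): 19+22 ≤ 45 → not valid
(11,21,24): 11+21 > 24 → valid
(6,38,40): 6+38 > 40 → valid
(10,26,35): 10+26 > 35 → valid
(10,35,44): 10+35 > 44 → valid
(8,31,36): 8+31 > 36 → valid
(18,20,37): 18+20 > 37 → valid
6 of the 7 triples form a triangle.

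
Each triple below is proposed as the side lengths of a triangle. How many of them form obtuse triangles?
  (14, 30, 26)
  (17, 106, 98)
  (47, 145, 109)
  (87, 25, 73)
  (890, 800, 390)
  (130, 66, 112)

(14,30,26): 14²+26² = 872 < 900 = 30² → obtuse
(17,106,98): 17²+98² = 9893 < 11236 = 106² → obtuse
(47,145,109): 47²+109² = 14090 < 21025 = 145² → obtuse
(87,25,73): 25²+73² = 5954 < 7569 = 87² → obtuse
(890,800,390): 390²+800² = 792100 = 890² → right
(130,66,112): 66²+112² = 16900 = 130² → right
4 of the 6 are obtuse.

4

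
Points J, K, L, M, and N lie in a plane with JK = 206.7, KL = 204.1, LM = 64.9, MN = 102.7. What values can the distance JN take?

0 ≤ JN ≤ 578.4

The maximum is all hops collinear in one direction: 206.7 + 204.1 + 64.9 + 102.7 = 578.4.
The longest hop is 206.7; the others sum to 371.7. Since 206.7 ≤ 371.7, the path can fold back on itself completely, so the minimum distance is 0.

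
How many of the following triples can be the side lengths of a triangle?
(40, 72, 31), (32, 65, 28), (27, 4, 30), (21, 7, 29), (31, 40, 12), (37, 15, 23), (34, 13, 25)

(31,40,72): 31+40 ≤ 72 → not valid
(28,32,65): 28+32 ≤ 65 → not valid
(4,27,30): 4+27 > 30 → valid
(7,21,29): 7+21 ≤ 29 → not valid
(12,31,40): 12+31 > 40 → valid
(15,23,37): 15+23 > 37 → valid
(13,25,34): 13+25 > 34 → valid
4 of the 7 triples form a triangle.

4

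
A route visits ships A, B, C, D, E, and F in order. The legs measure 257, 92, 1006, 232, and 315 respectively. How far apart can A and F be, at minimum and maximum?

The maximum is all hops collinear in one direction: 257 + 92 + 1006 + 232 + 315 = 1902.
The longest hop is 1006; the others sum to 896. Folding the others back against it leaves at least 1006 − 896 = 110.

110 ≤ AF ≤ 1902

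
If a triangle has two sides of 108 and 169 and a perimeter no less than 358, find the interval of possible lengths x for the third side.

Triangle inequality alone gives 61 < x < 277.
The perimeter condition gives x ≥ 358 − 108 − 169 = 81.
Intersecting the two: 81 ≤ x < 277.

81 ≤ x < 277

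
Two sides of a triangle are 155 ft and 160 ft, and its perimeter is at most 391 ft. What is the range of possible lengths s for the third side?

5 < s ≤ 76

Triangle inequality alone gives 5 < s < 315.
The perimeter condition gives s ≤ 391 − 155 − 160 = 76.
Intersecting the two: 5 < s ≤ 76.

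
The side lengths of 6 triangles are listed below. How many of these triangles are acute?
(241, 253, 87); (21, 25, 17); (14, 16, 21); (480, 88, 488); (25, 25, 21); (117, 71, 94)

5

(241,253,87): 87²+241² = 65650 > 64009 = 253² → acute
(21,25,17): 17²+21² = 730 > 625 = 25² → acute
(14,16,21): 14²+16² = 452 > 441 = 21² → acute
(480,88,488): 88²+480² = 238144 = 488² → right
(25,25,21): 21²+25² = 1066 > 625 = 25² → acute
(117,71,94): 71²+94² = 13877 > 13689 = 117² → acute
5 of the 6 are acute.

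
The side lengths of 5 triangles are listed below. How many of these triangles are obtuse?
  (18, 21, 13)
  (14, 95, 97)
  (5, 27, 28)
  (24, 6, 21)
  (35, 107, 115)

(18,21,13): 13²+18² = 493 > 441 = 21² → acute
(14,95,97): 14²+95² = 9221 < 9409 = 97² → obtuse
(5,27,28): 5²+27² = 754 < 784 = 28² → obtuse
(24,6,21): 6²+21² = 477 < 576 = 24² → obtuse
(35,107,115): 35²+107² = 12674 < 13225 = 115² → obtuse
4 of the 5 are obtuse.

4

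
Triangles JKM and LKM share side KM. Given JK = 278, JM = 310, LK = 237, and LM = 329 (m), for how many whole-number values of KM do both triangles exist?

473

From triangle JKM: 32 < KM < 588.
From triangle LKM: 92 < KM < 566.
Intersection: 92 < KM < 566, so integers 93 through 565: 473 values.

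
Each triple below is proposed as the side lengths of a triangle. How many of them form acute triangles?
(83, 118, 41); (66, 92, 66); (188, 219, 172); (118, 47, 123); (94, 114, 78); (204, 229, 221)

(83,118,41): 41²+83² = 8570 < 13924 = 118² → obtuse
(66,92,66): 66²+66² = 8712 > 8464 = 92² → acute
(188,219,172): 172²+188² = 64928 > 47961 = 219² → acute
(118,47,123): 47²+118² = 16133 > 15129 = 123² → acute
(94,114,78): 78²+94² = 14920 > 12996 = 114² → acute
(204,229,221): 204²+221² = 90457 > 52441 = 229² → acute
5 of the 6 are acute.

5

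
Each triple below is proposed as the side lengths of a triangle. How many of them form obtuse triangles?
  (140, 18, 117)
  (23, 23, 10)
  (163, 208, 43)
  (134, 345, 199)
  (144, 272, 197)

1

(140,18,117): 18+117 ≤ 140, not a triangle
(23,23,10): 10²+23² = 629 > 529 = 23² → acute
(163,208,43): 43+163 ≤ 208, not a triangle
(134,345,199): 134+199 ≤ 345, not a triangle
(144,272,197): 144²+197² = 59545 < 73984 = 272² → obtuse
1 of the 5 is obtuse.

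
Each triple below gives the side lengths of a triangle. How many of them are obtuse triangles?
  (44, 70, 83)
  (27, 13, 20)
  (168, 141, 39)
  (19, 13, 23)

3

(44,70,83): 44²+70² = 6836 < 6889 = 83² → obtuse
(27,13,20): 13²+20² = 569 < 729 = 27² → obtuse
(168,141,39): 39²+141² = 21402 < 28224 = 168² → obtuse
(19,13,23): 13²+19² = 530 > 529 = 23² → acute
3 of the 4 are obtuse.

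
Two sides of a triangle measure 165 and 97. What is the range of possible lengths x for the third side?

68 < x < 262

By the triangle inequality, x must be less than 165 + 97 = 262 and greater than |165 − 97| = 68.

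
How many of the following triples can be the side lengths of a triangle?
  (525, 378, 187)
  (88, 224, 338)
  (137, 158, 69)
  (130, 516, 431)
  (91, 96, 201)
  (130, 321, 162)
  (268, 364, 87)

3

(187,378,525): 187+378 > 525 → valid
(88,224,338): 88+224 ≤ 338 → not valid
(69,137,158): 69+137 > 158 → valid
(130,431,516): 130+431 > 516 → valid
(91,96,201): 91+96 ≤ 201 → not valid
(130,162,321): 130+162 ≤ 321 → not valid
(87,268,364): 87+268 ≤ 364 → not valid
3 of the 7 triples form a triangle.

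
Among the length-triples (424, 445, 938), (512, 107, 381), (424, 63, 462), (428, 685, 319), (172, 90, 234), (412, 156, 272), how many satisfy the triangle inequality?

(424,445,938): 424+445 ≤ 938 → not valid
(107,381,512): 107+381 ≤ 512 → not valid
(63,424,462): 63+424 > 462 → valid
(319,428,685): 319+428 > 685 → valid
(90,172,234): 90+172 > 234 → valid
(156,272,412): 156+272 > 412 → valid
4 of the 6 triples form a triangle.

4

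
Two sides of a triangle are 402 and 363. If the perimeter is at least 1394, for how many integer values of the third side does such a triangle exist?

136

Triangle inequality: 39 < x < 765. Perimeter ≥ 1394 gives x ≥ 1394 − 402 − 363 = 629.
So 629 ≤ x < 765; integers 629 through 764: 136 values.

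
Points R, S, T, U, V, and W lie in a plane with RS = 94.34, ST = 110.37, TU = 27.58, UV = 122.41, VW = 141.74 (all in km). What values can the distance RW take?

The maximum is all hops collinear in one direction: 94.34 + 110.37 + 27.58 + 122.41 + 141.74 = 496.44.
The longest hop is 141.74; the others sum to 354.70. Since 141.74 ≤ 354.70, the path can fold back on itself completely, so the minimum distance is 0.

0 ≤ RW ≤ 496.44 km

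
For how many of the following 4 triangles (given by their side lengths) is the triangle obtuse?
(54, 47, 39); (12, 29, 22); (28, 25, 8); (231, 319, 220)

2

(54,47,39): 39²+47² = 3730 > 2916 = 54² → acute
(12,29,22): 12²+22² = 628 < 841 = 29² → obtuse
(28,25,8): 8²+25² = 689 < 784 = 28² → obtuse
(231,319,220): 220²+231² = 101761 = 319² → right
2 of the 4 are obtuse.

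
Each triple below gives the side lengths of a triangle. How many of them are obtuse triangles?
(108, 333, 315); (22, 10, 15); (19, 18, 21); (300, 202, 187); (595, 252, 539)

(108,333,315): 108²+315² = 110889 = 333² → right
(22,10,15): 10²+15² = 325 < 484 = 22² → obtuse
(19,18,21): 18²+19² = 685 > 441 = 21² → acute
(300,202,187): 187²+202² = 75773 < 90000 = 300² → obtuse
(595,252,539): 252²+539² = 354025 = 595² → right
2 of the 5 are obtuse.

2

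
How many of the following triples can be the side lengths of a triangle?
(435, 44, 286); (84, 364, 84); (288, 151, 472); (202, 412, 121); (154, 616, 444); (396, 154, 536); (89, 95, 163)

2

(44,286,435): 44+286 ≤ 435 → not valid
(84,84,364): 84+84 ≤ 364 → not valid
(151,288,472): 151+288 ≤ 472 → not valid
(121,202,412): 121+202 ≤ 412 → not valid
(154,444,616): 154+444 ≤ 616 → not valid
(154,396,536): 154+396 > 536 → valid
(89,95,163): 89+95 > 163 → valid
2 of the 7 triples form a triangle.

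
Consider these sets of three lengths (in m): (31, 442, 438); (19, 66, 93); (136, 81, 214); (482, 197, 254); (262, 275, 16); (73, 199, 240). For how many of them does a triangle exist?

(31,438,442): 31+438 > 442 → valid
(19,66,93): 19+66 ≤ 93 → not valid
(81,136,214): 81+136 > 214 → valid
(197,254,482): 197+254 ≤ 482 → not valid
(16,262,275): 16+262 > 275 → valid
(73,199,240): 73+199 > 240 → valid
4 of the 6 triples form a triangle.

4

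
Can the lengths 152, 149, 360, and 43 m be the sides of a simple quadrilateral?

For a quadrilateral, each side must be shorter than the sum of the others.
Here the longest side is 360, but the remaining 3 sides sum to only 344.

No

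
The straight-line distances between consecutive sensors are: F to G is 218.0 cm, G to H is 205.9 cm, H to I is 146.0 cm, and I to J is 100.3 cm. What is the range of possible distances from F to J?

0 ≤ FJ ≤ 670.2 cm

The maximum is all hops collinear in one direction: 218.0 + 205.9 + 146.0 + 100.3 = 670.2.
The longest hop is 218.0; the others sum to 452.2. Since 218.0 ≤ 452.2, the path can fold back on itself completely, so the minimum distance is 0.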